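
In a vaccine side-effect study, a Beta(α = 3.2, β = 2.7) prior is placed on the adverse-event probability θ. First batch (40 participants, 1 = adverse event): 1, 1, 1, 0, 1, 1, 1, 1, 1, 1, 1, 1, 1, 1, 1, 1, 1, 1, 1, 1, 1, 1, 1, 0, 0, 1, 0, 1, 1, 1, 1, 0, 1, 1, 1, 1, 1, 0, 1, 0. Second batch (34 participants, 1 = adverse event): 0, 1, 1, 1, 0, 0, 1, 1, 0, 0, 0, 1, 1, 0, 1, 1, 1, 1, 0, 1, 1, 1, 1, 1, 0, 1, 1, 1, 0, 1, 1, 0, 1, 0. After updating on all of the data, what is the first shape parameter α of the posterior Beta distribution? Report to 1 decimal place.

The Beta prior is conjugate to a Binomial/Bernoulli likelihood; the update adds successes to α and failures to β.
After batch 1: Beta(3.2+33, 2.7+7) = Beta(36.2, 9.7).
After batch 2: Beta(36.2+22, 9.7+12) = Beta(58.2, 21.7).
Posterior α = 58.2.

58.2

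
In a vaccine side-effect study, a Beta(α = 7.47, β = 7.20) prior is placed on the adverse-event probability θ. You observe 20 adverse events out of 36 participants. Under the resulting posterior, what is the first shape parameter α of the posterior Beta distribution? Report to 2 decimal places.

The Beta prior is conjugate to a Binomial/Bernoulli likelihood; the update adds successes to α and failures to β.
Posterior: Beta(α+k, β+n−k) = Beta(7.47+20, 7.20+16) = Beta(27.47, 23.20).
Posterior α = 27.47.

27.47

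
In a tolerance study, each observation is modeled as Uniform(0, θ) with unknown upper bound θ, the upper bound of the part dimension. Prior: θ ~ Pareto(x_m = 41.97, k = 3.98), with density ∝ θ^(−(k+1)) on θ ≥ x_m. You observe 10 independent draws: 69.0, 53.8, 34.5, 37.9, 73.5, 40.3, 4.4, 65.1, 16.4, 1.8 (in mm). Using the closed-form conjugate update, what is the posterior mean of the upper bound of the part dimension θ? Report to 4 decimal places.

79.1626

A Pareto(scale x_m, shape k) prior on the upper bound θ of Uniform(0, θ) is conjugate: posterior is Pareto(max(x_m, max xᵢ), k + n).
Sample maximum = 73.5; prior scale x_m = 41.97 → posterior scale = max = 73.50.
Posterior shape = 3.98 + 10 = 13.98.
E[θ|data] = k·x_m/(k−1) = 13.98·73.50/12.98 = 79.1626.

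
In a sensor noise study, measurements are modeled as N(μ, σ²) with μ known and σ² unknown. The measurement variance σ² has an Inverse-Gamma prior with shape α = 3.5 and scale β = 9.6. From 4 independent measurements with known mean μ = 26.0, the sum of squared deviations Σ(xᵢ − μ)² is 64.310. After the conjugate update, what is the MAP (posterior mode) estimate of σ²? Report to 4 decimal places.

With known mean μ and an Inverse-Gamma(α, β) prior on σ², the Normal likelihood is conjugate: posterior is Inv-Gamma(α + n/2, β + Σ(xᵢ−μ)²/2).
Posterior: Inv-Gamma(3.5 + 4/2, 9.6 + 64.310/2) = Inv-Gamma(5.50, 41.7550).
Mode = β/(α+1) = 41.7550/6.50 = 6.4238.

6.4238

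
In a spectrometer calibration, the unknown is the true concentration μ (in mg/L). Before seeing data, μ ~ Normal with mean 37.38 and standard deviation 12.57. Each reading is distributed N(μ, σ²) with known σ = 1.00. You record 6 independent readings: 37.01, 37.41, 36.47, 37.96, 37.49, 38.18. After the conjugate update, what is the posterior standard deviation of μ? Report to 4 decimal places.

0.4080

For Normal data with known variance σ², a Normal(μ₀, σ₀²) prior on μ is conjugate. Posterior precision = 1/σ₀² + n/σ²; posterior mean is the precision-weighted average of μ₀ and x̄.
σ₀² = 12.57² = 158.0049, σ² = 1.00² = 1; σ² + n·σ₀² = 1 + 6·158.0049 = 949.0294.
Posterior precision = 1/σ₀² + n/σ² = 1/158.0049 + 6/1 = (σ² + n·σ₀²)/(σ₀²σ²) = 949.0294/(158.0049·1); posterior variance σₙ² = σ₀²σ²/(σ² + n·σ₀²) = 158.0049·1/949.0294 = 0.166491.
Posterior SD = √σₙ² = √(158.0049·1/949.0294) = 0.4080.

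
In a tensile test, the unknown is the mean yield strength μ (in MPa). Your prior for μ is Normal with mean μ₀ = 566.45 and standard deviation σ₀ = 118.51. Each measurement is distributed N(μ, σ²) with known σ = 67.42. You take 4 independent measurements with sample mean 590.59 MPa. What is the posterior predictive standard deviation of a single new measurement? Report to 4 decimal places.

74.8115

For Normal data with known variance σ², a Normal(μ₀, σ₀²) prior on μ is conjugate. Posterior precision = 1/σ₀² + n/σ²; posterior mean is the precision-weighted average of μ₀ and x̄.
σ₀² = 118.51² = 14044.6201, σ² = 67.42² = 4545.4564; σ² + n·σ₀² = 4545.4564 + 4·14044.6201 = 60723.9368.
Posterior precision = 1/σ₀² + n/σ² = 1/14044.6201 + 4/4545.4564 = (σ² + n·σ₀²)/(σ₀²σ²) = 60723.9368/(14044.6201·4545.4564); posterior variance σₙ² = σ₀²σ²/(σ² + n·σ₀²) = 14044.6201·4545.4564/60723.9368 = 1051.302199.
Predictive variance for one new observation = σₙ² + σ² = 14044.6201·4545.4564/60723.9368 + 4545.4564 = σ²·(σ₀² + 60723.9368)/60723.9368 = 4545.4564·74768.5569/60723.9368 = 5596.758599; SD = √(4545.4564·74768.5569/60723.9368) = 74.8115.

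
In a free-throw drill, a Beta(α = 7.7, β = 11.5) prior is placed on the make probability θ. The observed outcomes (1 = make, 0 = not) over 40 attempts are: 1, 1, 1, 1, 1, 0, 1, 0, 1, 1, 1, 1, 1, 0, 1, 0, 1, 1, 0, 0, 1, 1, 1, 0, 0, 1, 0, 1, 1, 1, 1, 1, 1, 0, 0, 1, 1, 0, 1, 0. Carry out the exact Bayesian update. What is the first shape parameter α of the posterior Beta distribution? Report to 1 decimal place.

The Beta prior is conjugate to a Binomial/Bernoulli likelihood; the update adds successes to α and failures to β.
Posterior: Beta(α+k, β+n−k) = Beta(7.7+27, 11.5+13) = Beta(34.7, 24.5).
Posterior α = 34.7.

34.7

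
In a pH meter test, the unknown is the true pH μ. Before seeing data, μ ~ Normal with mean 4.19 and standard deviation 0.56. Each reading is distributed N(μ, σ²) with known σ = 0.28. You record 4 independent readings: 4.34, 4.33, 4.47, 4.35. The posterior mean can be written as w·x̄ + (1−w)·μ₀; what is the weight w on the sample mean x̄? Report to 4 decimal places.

0.9412

For Normal data with known variance σ², a Normal(μ₀, σ₀²) prior on μ is conjugate. Posterior precision = 1/σ₀² + n/σ²; posterior mean is the precision-weighted average of μ₀ and x̄.
σ₀² = 0.56² = 0.3136, σ² = 0.28² = 0.0784. Prior precision 1/σ₀² = 1/0.3136; data precision n/σ² = 4/0.0784.
w = (n/σ²)/(1/σ₀² + n/σ²) = n·σ₀²/(σ² + n·σ₀²) = 4·0.3136/(0.0784 + 4·0.3136) = 1.2544/1.3328 = 0.9412.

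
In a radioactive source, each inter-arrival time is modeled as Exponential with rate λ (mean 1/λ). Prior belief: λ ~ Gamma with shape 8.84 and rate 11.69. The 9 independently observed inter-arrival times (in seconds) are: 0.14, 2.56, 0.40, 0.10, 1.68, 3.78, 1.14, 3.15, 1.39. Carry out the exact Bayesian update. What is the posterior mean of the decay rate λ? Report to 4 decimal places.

0.6854

With a Gamma(shape α, rate β) prior on the exponential rate λ, the posterior after n observations with total T = Σxᵢ is Gamma(α+n, β+T).
Sum of observations T = 14.34 seconds; n = 9.
Posterior: Gamma(8.84+9, 11.69+14.34) = Gamma(17.84, 26.03).
Posterior mean of λ = α/β = 17.84/26.03 = 0.6854.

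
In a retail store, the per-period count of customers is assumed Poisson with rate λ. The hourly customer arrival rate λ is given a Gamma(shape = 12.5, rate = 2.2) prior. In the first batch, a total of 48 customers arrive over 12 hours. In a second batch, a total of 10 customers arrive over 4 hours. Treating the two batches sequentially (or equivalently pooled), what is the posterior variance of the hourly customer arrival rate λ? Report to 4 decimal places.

With a Gamma(shape α, rate β) prior, the Poisson likelihood is conjugate: the posterior is Gamma(α + ΣXᵢ, β + n).
After batch 1: Gamma(α+S, β+n) = Gamma(12.5+48, 2.2+12) = Gamma(60.5, 14.2).
After batch 2: Gamma(α+S, β+n) = Gamma(60.5+10, 14.2+4) = Gamma(70.5, 18.2).
Var = α/β² = 70.5/18.2² = 0.2128.

0.2128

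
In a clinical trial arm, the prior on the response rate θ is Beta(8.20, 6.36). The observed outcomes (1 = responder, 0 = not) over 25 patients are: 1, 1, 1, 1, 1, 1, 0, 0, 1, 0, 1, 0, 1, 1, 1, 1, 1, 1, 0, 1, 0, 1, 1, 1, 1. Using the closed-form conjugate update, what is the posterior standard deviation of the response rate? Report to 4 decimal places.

0.0728

The Beta prior is conjugate to a Binomial/Bernoulli likelihood; the update adds successes to α and failures to β.
Posterior: Beta(α+k, β+n−k) = Beta(8.20+19, 6.36+6) = Beta(27.20, 12.36).
Var = αβ/((α+β)²(α+β+1)) = 27.20·12.36/(39.56²·40.56) = 0.00529635; SD = √0.00529635 = 0.0728.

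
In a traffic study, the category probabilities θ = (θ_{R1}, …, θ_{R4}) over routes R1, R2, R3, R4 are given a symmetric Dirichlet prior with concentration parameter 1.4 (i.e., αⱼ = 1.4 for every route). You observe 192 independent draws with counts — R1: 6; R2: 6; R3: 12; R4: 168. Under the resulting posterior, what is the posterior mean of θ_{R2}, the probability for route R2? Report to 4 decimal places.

0.0374

The Dirichlet prior is conjugate to the Multinomial likelihood: each posterior αⱼ = prior αⱼ + observed count nⱼ.
Posterior concentration: (7.4, 7.4, 13.4, 169.4), total = 197.6.
E[θ_{R2}|data] = α_{R2}/Σα = 7.4/197.6 = 0.0374.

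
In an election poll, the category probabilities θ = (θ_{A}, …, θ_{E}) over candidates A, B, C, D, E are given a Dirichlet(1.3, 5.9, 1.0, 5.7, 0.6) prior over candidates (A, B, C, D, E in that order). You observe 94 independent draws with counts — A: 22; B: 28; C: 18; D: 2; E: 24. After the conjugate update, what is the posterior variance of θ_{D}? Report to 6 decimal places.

The Dirichlet prior is conjugate to the Multinomial likelihood: each posterior αⱼ = prior αⱼ + observed count nⱼ.
Posterior concentration: (23.3, 33.9, 19.0, 7.7, 24.6), total = 108.5.
Var[θ_j] = α_j(Σα−α_j)/((Σα)²(Σα+1)) = 7.7·100.8/(108.5²·109.5) = 0.000602.

0.000602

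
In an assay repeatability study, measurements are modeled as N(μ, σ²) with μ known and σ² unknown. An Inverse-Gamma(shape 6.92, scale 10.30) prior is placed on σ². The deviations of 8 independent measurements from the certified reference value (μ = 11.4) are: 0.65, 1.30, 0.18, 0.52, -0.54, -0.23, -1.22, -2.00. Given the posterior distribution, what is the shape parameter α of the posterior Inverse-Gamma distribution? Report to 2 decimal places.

10.92

With known mean μ and an Inverse-Gamma(α, β) prior on σ², the Normal likelihood is conjugate: posterior is Inv-Gamma(α + n/2, β + Σ(xᵢ−μ)²/2).
Σ(xᵢ−μ)² = (0.65)² + (1.30)² + (0.18)² + (0.52)² + (-0.54)² + (-0.23)² + (-1.22)² + (-2.00)² = 8.2482.
Posterior: Inv-Gamma(6.92 + 8/2, 10.30 + 8.2482/2) = Inv-Gamma(10.92, 14.42410).
Posterior α = 10.92.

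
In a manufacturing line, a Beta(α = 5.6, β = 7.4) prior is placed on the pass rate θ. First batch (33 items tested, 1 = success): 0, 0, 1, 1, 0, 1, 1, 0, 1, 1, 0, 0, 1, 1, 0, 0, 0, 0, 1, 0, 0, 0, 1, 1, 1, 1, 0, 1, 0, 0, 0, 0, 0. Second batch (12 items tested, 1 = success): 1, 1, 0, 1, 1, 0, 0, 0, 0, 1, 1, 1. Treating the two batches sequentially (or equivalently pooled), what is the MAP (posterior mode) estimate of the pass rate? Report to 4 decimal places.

0.4571

The Beta prior is conjugate to a Binomial/Bernoulli likelihood; the update adds successes to α and failures to β.
After batch 1: Beta(5.6+14, 7.4+19) = Beta(19.6, 26.4).
After batch 2: Beta(19.6+7, 26.4+5) = Beta(26.6, 31.4).
Mode of Beta(a,b) for a,b>1 is (a−1)/(a+b−2) = 25.6/56.0 = 0.4571.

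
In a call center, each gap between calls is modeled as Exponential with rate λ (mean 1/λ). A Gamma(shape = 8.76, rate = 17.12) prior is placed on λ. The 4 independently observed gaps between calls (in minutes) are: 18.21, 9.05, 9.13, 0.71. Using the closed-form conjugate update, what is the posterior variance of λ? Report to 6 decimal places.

0.004340

With a Gamma(shape α, rate β) prior on the exponential rate λ, the posterior after n observations with total T = Σxᵢ is Gamma(α+n, β+T).
Sum of observations T = 37.10 minutes; n = 4.
Posterior: Gamma(8.76+4, 17.12+37.10) = Gamma(12.76, 54.22).
Var = α/β² = 0.004340.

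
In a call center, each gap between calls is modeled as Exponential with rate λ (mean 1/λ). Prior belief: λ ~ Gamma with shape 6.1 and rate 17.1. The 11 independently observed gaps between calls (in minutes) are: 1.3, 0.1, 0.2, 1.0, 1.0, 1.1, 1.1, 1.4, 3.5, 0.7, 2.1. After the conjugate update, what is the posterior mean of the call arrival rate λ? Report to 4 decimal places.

With a Gamma(shape α, rate β) prior on the exponential rate λ, the posterior after n observations with total T = Σxᵢ is Gamma(α+n, β+T).
Sum of observations T = 13.5 minutes; n = 11.
Posterior: Gamma(6.1+11, 17.1+13.5) = Gamma(17.1, 30.6).
Posterior mean of λ = α/β = 17.1/30.6 = 0.5588.

0.5588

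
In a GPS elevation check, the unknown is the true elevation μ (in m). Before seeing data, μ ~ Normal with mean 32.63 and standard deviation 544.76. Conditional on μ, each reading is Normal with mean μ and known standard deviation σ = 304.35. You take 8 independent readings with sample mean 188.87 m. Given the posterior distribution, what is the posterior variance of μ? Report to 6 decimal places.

For Normal data with known variance σ², a Normal(μ₀, σ₀²) prior on μ is conjugate. Posterior precision = 1/σ₀² + n/σ²; posterior mean is the precision-weighted average of μ₀ and x̄.
σ₀² = 544.76² = 296763.4576, σ² = 304.35² = 92628.9225; σ² + n·σ₀² = 92628.9225 + 8·296763.4576 = 2466736.5833.
Posterior precision = 1/σ₀² + n/σ² = 1/296763.4576 + 8/92628.9225 = (σ² + n·σ₀²)/(σ₀²σ²) = 2466736.5833/(296763.4576·92628.9225); posterior variance σₙ² = σ₀²σ²/(σ² + n·σ₀²) = 296763.4576·92628.9225/2466736.5833 = 11143.824396.

11143.824396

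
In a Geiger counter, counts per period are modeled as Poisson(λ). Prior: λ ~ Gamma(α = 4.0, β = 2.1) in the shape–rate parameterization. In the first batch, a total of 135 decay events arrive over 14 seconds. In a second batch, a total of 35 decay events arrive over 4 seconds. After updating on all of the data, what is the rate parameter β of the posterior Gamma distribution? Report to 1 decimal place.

With a Gamma(shape α, rate β) prior, the Poisson likelihood is conjugate: the posterior is Gamma(α + ΣXᵢ, β + n).
After batch 1: Gamma(α+S, β+n) = Gamma(4.0+135, 2.1+14) = Gamma(139.0, 16.1).
After batch 2: Gamma(α+S, β+n) = Gamma(139.0+35, 16.1+4) = Gamma(174.0, 20.1).
Posterior β = 20.1.

20.1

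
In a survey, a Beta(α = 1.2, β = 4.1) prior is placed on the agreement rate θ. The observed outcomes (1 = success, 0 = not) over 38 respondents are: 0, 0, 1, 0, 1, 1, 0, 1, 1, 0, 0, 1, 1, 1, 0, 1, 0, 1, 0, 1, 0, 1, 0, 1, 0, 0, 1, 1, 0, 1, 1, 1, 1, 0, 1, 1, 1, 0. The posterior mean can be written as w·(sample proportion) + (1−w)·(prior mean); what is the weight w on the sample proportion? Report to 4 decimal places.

0.8776

The Beta prior is conjugate to a Binomial/Bernoulli likelihood; the update adds successes to α and failures to β.
Posterior mean = (α₀+k)/(α₀+β₀+n) = [n/(α₀+β₀+n)]·(k/n) + [(α₀+β₀)/(α₀+β₀+n)]·α₀/(α₀+β₀), so only n and the prior enter the weight.
The weight on the data is w = n/(α₀+β₀+n) = 38/(1.2+4.1+38) = 38/43.3 = 0.8776.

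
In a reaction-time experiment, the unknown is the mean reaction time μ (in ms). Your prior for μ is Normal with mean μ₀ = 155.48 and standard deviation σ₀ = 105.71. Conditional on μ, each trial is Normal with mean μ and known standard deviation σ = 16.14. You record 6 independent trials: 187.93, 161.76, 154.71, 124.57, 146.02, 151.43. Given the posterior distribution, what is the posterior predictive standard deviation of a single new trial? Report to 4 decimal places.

For Normal data with known variance σ², a Normal(μ₀, σ₀²) prior on μ is conjugate. Posterior precision = 1/σ₀² + n/σ²; posterior mean is the precision-weighted average of μ₀ and x̄.
σ₀² = 105.71² = 11174.6041, σ² = 16.14² = 260.4996; σ² + n·σ₀² = 260.4996 + 6·11174.6041 = 67308.1242.
Posterior precision = 1/σ₀² + n/σ² = 1/11174.6041 + 6/260.4996 = (σ² + n·σ₀²)/(σ₀²σ²) = 67308.1242/(11174.6041·260.4996); posterior variance σₙ² = σ₀²σ²/(σ² + n·σ₀²) = 11174.6041·260.4996/67308.1242 = 43.248567.
Predictive variance for one new observation = σₙ² + σ² = 11174.6041·260.4996/67308.1242 + 260.4996 = σ²·(σ₀² + 67308.1242)/67308.1242 = 260.4996·78482.7283/67308.1242 = 303.748167; SD = √(260.4996·78482.7283/67308.1242) = 17.4284.

17.4284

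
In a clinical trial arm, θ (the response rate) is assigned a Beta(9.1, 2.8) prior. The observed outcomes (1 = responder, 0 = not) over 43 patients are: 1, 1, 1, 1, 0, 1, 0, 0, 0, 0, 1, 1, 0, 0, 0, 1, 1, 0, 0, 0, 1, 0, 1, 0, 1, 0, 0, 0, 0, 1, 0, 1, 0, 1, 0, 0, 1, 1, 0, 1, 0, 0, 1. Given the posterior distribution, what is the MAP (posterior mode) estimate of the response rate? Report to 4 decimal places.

0.5123

The Beta prior is conjugate to a Binomial/Bernoulli likelihood; the update adds successes to α and failures to β.
Posterior: Beta(α+k, β+n−k) = Beta(9.1+19, 2.8+24) = Beta(28.1, 26.8).
Mode of Beta(a,b) for a,b>1 is (a−1)/(a+b−2) = 27.1/52.9 = 0.5123.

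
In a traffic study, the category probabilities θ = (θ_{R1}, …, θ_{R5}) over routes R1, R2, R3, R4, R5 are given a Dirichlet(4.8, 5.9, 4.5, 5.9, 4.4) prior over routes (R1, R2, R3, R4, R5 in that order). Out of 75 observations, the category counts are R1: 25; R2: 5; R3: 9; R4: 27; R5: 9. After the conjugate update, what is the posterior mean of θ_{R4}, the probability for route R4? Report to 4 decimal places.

0.3274

The Dirichlet prior is conjugate to the Multinomial likelihood: each posterior αⱼ = prior αⱼ + observed count nⱼ.
Posterior concentration: (29.8, 10.9, 13.5, 32.9, 13.4), total = 100.5.
E[θ_{R4}|data] = α_{R4}/Σα = 32.9/100.5 = 0.3274.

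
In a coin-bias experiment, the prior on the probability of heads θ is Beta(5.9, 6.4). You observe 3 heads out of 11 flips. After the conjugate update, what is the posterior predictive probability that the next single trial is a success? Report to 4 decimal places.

0.3820

The Beta prior is conjugate to a Binomial/Bernoulli likelihood; the update adds successes to α and failures to β.
Posterior: Beta(α+k, β+n−k) = Beta(5.9+3, 6.4+8) = Beta(8.9, 14.4).
For a single future Bernoulli trial, P(success | data) = α/(α+β) = 0.3820.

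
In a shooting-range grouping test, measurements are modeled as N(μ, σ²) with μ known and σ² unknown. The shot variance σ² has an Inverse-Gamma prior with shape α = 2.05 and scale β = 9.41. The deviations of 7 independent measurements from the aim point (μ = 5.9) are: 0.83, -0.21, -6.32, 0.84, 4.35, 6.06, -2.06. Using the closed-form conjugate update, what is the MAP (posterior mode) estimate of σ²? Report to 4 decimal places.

With known mean μ and an Inverse-Gamma(α, β) prior on σ², the Normal likelihood is conjugate: posterior is Inv-Gamma(α + n/2, β + Σ(xᵢ−μ)²/2).
Σ(xᵢ−μ)² = (0.83)² + (-0.21)² + (-6.32)² + (0.84)² + (4.35)² + (6.06)² + (-2.06)² = 101.2707.
Posterior: Inv-Gamma(2.05 + 7/2, 9.41 + 101.2707/2) = Inv-Gamma(5.55, 60.04535).
Mode = β/(α+1) = 60.04535/6.55 = 9.1672.

9.1672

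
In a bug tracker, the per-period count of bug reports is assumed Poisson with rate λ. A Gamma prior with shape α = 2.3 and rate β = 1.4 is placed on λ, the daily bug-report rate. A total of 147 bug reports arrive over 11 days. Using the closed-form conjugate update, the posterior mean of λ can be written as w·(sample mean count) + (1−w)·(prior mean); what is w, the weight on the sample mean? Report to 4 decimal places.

0.8871

With a Gamma(shape α, rate β) prior, the Poisson likelihood is conjugate: the posterior is Gamma(α + ΣXᵢ, β + n).
Posterior mean = (α₀+S)/(β₀+n) = [n/(β₀+n)]·(S/n) + [β₀/(β₀+n)]·(α₀/β₀), so only n and β₀ enter the weight.
Weight on data w = n/(β₀+n) = 11/(1.4+11) = 11/12.4 = 0.8871.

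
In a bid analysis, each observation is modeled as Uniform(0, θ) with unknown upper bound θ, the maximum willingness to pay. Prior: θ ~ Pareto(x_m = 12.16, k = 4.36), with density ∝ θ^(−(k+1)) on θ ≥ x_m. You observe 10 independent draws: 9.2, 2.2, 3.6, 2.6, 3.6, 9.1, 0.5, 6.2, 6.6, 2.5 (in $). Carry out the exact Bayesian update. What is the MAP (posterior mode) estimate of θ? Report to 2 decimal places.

A Pareto(scale x_m, shape k) prior on the upper bound θ of Uniform(0, θ) is conjugate: posterior is Pareto(max(x_m, max xᵢ), k + n).
Sample maximum = 9.2; prior scale x_m = 12.16 → posterior scale = max = 12.16.
Posterior shape = 4.36 + 10 = 14.36.
The Pareto density is decreasing on [x_m, ∞), so the mode is x_m = 12.16.

12.16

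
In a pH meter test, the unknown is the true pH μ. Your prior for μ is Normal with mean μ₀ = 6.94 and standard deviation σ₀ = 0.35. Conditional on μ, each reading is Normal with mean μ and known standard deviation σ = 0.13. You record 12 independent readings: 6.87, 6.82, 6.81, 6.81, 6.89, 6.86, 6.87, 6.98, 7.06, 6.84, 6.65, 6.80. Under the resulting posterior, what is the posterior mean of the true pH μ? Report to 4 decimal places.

6.8560

For Normal data with known variance σ², a Normal(μ₀, σ₀²) prior on μ is conjugate. Posterior precision = 1/σ₀² + n/σ²; posterior mean is the precision-weighted average of μ₀ and x̄.
Σxᵢ = 6.87 + 6.82 + 6.81 + 6.81 + 6.89 + 6.86 + 6.87 + 6.98 + 7.06 + 6.84 + 6.65 + 6.80 = 82.26, so n·x̄ = 82.26.
σ₀² = 0.35² = 0.1225, σ² = 0.13² = 0.0169; σ² + n·σ₀² = 0.0169 + 12·0.1225 = 1.4869.
Posterior mean = (μ₀/σ₀² + n·x̄/σ²)/(1/σ₀² + n/σ²) = (σ²·μ₀ + σ₀²·n·x̄)/(σ² + n·σ₀²) = (0.0169·6.94 + 0.1225·82.26)/1.4869 = 10.194136/1.4869 = 6.8560.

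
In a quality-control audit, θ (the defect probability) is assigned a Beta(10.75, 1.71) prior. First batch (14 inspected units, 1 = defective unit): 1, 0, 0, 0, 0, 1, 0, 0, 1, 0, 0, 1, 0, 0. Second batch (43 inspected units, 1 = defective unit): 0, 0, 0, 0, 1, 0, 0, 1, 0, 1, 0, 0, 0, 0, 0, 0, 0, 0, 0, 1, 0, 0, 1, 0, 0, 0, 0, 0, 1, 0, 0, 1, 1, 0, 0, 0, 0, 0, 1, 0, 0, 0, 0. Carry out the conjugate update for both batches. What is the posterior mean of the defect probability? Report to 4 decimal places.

The Beta prior is conjugate to a Binomial/Bernoulli likelihood; the update adds successes to α and failures to β.
After batch 1: Beta(10.75+4, 1.71+10) = Beta(14.75, 11.71).
After batch 2: Beta(14.75+9, 11.71+34) = Beta(23.75, 45.71).
Posterior mean = α/(α+β) = 23.75/69.46 = 0.3419.

0.3419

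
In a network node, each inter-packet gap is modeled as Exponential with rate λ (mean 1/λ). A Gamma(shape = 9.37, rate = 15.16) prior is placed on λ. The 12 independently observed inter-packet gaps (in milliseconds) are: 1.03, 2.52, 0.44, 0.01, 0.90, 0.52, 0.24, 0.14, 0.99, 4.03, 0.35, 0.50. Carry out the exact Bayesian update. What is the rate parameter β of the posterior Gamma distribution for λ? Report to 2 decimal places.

26.83

With a Gamma(shape α, rate β) prior on the exponential rate λ, the posterior after n observations with total T = Σxᵢ is Gamma(α+n, β+T).
Sum of observations T = 11.67 milliseconds; n = 12.
Posterior: Gamma(9.37+12, 15.16+11.67) = Gamma(21.37, 26.83).
Posterior β = 26.83.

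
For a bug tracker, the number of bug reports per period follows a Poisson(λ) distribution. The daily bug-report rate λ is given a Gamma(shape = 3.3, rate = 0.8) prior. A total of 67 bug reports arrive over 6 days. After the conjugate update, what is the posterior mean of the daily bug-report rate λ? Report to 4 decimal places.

10.3382

With a Gamma(shape α, rate β) prior, the Poisson likelihood is conjugate: the posterior is Gamma(α + ΣXᵢ, β + n).
Posterior: Gamma(α+S, β+n) = Gamma(3.3+67, 0.8+6) = Gamma(70.3, 6.8).
Posterior mean = α/β = 70.3/6.8 = 10.3382.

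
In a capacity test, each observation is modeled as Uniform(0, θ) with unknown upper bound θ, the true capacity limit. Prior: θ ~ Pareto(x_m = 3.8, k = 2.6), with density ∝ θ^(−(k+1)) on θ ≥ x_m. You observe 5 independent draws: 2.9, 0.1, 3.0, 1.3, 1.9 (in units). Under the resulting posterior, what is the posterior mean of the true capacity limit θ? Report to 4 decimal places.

4.3758

A Pareto(scale x_m, shape k) prior on the upper bound θ of Uniform(0, θ) is conjugate: posterior is Pareto(max(x_m, max xᵢ), k + n).
Sample maximum = 3.0; prior scale x_m = 3.8 → posterior scale = max = 3.8.
Posterior shape = 2.6 + 5 = 7.6.
E[θ|data] = k·x_m/(k−1) = 7.6·3.8/6.6 = 4.3758.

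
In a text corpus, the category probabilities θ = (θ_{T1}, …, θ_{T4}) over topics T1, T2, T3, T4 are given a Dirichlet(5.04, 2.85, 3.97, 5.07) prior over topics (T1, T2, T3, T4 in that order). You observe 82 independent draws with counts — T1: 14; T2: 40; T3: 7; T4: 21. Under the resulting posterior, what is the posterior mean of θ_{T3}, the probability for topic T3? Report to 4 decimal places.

The Dirichlet prior is conjugate to the Multinomial likelihood: each posterior αⱼ = prior αⱼ + observed count nⱼ.
Posterior concentration: (19.04, 42.85, 10.97, 26.07), total = 98.93.
E[θ_{T3}|data] = α_{T3}/Σα = 10.97/98.93 = 0.1109.

0.1109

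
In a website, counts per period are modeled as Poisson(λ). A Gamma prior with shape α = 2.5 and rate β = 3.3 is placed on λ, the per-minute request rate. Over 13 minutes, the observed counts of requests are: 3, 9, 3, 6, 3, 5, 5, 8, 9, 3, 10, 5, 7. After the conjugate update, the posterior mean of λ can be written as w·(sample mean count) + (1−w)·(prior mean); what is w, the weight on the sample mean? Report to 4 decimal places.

With a Gamma(shape α, rate β) prior, the Poisson likelihood is conjugate: the posterior is Gamma(α + ΣXᵢ, β + n).
Posterior mean = (α₀+S)/(β₀+n) = [n/(β₀+n)]·(S/n) + [β₀/(β₀+n)]·(α₀/β₀), so only n and β₀ enter the weight.
Weight on data w = n/(β₀+n) = 13/(3.3+13) = 13/16.3 = 0.7975.

0.7975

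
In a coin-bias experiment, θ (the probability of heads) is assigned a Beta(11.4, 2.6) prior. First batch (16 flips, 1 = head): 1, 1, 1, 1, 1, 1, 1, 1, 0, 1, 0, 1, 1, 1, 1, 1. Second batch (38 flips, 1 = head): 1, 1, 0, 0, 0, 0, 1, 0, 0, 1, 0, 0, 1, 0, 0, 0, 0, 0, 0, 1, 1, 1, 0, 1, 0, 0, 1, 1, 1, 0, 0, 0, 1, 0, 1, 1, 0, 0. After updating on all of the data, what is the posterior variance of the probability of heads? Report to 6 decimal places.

The Beta prior is conjugate to a Binomial/Bernoulli likelihood; the update adds successes to α and failures to β.
After batch 1: Beta(11.4+14, 2.6+2) = Beta(25.4, 4.6).
After batch 2: Beta(25.4+15, 4.6+23) = Beta(40.4, 27.6).
Var = αβ/((α+β)²(α+β+1)) = 40.4·27.6/(68.0²·69.0) = 0.003495.

0.003495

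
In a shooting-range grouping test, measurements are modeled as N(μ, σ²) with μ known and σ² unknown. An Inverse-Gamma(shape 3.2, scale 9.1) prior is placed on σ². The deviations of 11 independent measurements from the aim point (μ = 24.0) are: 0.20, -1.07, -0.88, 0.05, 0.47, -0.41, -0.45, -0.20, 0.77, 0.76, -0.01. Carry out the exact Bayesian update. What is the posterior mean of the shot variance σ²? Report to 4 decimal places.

With known mean μ and an Inverse-Gamma(α, β) prior on σ², the Normal likelihood is conjugate: posterior is Inv-Gamma(α + n/2, β + Σ(xᵢ−μ)²/2).
Σ(xᵢ−μ)² = (0.20)² + (-1.07)² + (-0.88)² + (0.05)² + (0.47)² + (-0.41)² + (-0.45)² + (-0.20)² + (0.77)² + (0.76)² + (-0.01)² = 3.7639.
Posterior: Inv-Gamma(3.2 + 11/2, 9.1 + 3.7639/2) = Inv-Gamma(8.70, 10.98195).
E[σ²|data] = β/(α−1) = 10.98195/7.70 = 1.4262.

1.4262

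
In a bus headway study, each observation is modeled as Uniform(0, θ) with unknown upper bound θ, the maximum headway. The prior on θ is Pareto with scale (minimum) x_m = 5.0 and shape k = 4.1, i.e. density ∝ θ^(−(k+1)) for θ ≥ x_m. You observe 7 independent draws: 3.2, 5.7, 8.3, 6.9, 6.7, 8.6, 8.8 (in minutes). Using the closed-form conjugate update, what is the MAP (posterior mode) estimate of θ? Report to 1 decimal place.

8.8

A Pareto(scale x_m, shape k) prior on the upper bound θ of Uniform(0, θ) is conjugate: posterior is Pareto(max(x_m, max xᵢ), k + n).
Sample maximum = 8.8; prior scale x_m = 5.0 → posterior scale = max = 8.8.
Posterior shape = 4.1 + 7 = 11.1.
The Pareto density is decreasing on [x_m, ∞), so the mode is x_m = 8.8.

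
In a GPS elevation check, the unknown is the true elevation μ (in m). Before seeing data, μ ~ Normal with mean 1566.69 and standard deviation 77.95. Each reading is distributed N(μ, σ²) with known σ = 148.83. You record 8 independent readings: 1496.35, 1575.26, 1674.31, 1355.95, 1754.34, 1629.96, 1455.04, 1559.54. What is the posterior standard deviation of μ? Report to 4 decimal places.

For Normal data with known variance σ², a Normal(μ₀, σ₀²) prior on μ is conjugate. Posterior precision = 1/σ₀² + n/σ²; posterior mean is the precision-weighted average of μ₀ and x̄.
σ₀² = 77.95² = 6076.2025, σ² = 148.83² = 22150.3689; σ² + n·σ₀² = 22150.3689 + 8·6076.2025 = 70759.9889.
Posterior precision = 1/σ₀² + n/σ² = 1/6076.2025 + 8/22150.3689 = (σ² + n·σ₀²)/(σ₀²σ²) = 70759.9889/(6076.2025·22150.3689); posterior variance σₙ² = σ₀²σ²/(σ² + n·σ₀²) = 6076.2025·22150.3689/70759.9889 = 1902.065404.
Posterior SD = √σₙ² = √(6076.2025·22150.3689/70759.9889) = 43.6127.

43.6127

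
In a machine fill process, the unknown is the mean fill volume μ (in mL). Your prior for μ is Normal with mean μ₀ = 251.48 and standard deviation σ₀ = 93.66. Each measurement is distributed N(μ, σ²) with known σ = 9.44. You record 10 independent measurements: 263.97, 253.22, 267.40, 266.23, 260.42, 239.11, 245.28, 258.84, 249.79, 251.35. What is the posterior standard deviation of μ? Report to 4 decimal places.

2.9837

For Normal data with known variance σ², a Normal(μ₀, σ₀²) prior on μ is conjugate. Posterior precision = 1/σ₀² + n/σ²; posterior mean is the precision-weighted average of μ₀ and x̄.
σ₀² = 93.66² = 8772.1956, σ² = 9.44² = 89.1136; σ² + n·σ₀² = 89.1136 + 10·8772.1956 = 87811.0696.
Posterior precision = 1/σ₀² + n/σ² = 1/8772.1956 + 10/89.1136 = (σ² + n·σ₀²)/(σ₀²σ²) = 87811.0696/(8772.1956·89.1136); posterior variance σₙ² = σ₀²σ²/(σ² + n·σ₀²) = 8772.1956·89.1136/87811.0696 = 8.902316.
Posterior SD = √σₙ² = √(8772.1956·89.1136/87811.0696) = 2.9837.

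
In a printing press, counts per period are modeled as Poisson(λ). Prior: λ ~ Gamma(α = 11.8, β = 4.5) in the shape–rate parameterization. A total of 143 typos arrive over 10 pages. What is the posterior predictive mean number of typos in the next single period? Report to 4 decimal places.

With a Gamma(shape α, rate β) prior, the Poisson likelihood is conjugate: the posterior is Gamma(α + ΣXᵢ, β + n).
Posterior: Gamma(α+S, β+n) = Gamma(11.8+143, 4.5+10) = Gamma(154.8, 14.5).
The predictive distribution for one future period is NegBinom with mean α/β = 10.6759.

10.6759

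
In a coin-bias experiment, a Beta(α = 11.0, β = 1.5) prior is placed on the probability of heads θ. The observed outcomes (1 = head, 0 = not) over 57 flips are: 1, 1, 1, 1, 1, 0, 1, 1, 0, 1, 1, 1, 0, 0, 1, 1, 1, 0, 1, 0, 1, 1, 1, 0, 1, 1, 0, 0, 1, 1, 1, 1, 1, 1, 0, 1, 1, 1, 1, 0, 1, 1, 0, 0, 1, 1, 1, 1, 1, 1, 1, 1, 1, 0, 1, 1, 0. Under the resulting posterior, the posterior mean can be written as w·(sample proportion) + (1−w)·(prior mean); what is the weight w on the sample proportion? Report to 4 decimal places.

0.8201

The Beta prior is conjugate to a Binomial/Bernoulli likelihood; the update adds successes to α and failures to β.
Posterior mean = (α₀+k)/(α₀+β₀+n) = [n/(α₀+β₀+n)]·(k/n) + [(α₀+β₀)/(α₀+β₀+n)]·α₀/(α₀+β₀), so only n and the prior enter the weight.
The weight on the data is w = n/(α₀+β₀+n) = 57/(11.0+1.5+57) = 57/69.5 = 0.8201.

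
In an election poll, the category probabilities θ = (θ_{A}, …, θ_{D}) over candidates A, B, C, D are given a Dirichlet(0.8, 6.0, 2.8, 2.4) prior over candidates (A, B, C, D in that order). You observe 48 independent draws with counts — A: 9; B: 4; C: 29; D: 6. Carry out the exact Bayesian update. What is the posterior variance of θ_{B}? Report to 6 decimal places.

The Dirichlet prior is conjugate to the Multinomial likelihood: each posterior αⱼ = prior αⱼ + observed count nⱼ.
Posterior concentration: (9.8, 10.0, 31.8, 8.4), total = 60.0.
Var[θ_j] = α_j(Σα−α_j)/((Σα)²(Σα+1)) = 10.0·50.0/(60.0²·61.0) = 0.002277.

0.002277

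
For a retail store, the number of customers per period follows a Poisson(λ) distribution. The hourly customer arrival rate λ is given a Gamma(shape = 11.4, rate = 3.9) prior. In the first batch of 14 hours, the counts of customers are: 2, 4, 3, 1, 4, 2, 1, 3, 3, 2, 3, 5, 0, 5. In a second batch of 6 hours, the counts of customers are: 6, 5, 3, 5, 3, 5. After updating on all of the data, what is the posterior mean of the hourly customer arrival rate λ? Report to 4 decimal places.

3.1967

With a Gamma(shape α, rate β) prior, the Poisson likelihood is conjugate: the posterior is Gamma(α + ΣXᵢ, β + n).
Batch 1: sum of counts S = 38 over n = 14 hours.
After batch 1: Gamma(α+S, β+n) = Gamma(11.4+38, 3.9+14) = Gamma(49.4, 17.9).
Batch 2: sum of counts S = 27 over n = 6 hours.
After batch 2: Gamma(α+S, β+n) = Gamma(49.4+27, 17.9+6) = Gamma(76.4, 23.9).
Posterior mean = α/β = 76.4/23.9 = 3.1967.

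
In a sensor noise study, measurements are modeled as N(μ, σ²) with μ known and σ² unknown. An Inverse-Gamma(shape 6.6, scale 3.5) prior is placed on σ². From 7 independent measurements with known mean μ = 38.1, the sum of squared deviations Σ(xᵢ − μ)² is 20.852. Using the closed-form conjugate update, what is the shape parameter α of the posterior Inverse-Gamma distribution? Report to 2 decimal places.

With known mean μ and an Inverse-Gamma(α, β) prior on σ², the Normal likelihood is conjugate: posterior is Inv-Gamma(α + n/2, β + Σ(xᵢ−μ)²/2).
Posterior: Inv-Gamma(6.6 + 7/2, 3.5 + 20.852/2) = Inv-Gamma(10.10, 13.9260).
Posterior α = 10.10.

10.10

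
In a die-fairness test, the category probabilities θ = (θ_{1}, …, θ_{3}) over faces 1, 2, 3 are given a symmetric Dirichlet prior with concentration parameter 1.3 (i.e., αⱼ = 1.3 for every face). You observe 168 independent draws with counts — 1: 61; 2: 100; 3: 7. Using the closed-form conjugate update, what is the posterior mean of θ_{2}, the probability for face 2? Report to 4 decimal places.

0.5893

The Dirichlet prior is conjugate to the Multinomial likelihood: each posterior αⱼ = prior αⱼ + observed count nⱼ.
Posterior concentration: (62.3, 101.3, 8.3), total = 171.9.
E[θ_{2}|data] = α_{2}/Σα = 101.3/171.9 = 0.5893.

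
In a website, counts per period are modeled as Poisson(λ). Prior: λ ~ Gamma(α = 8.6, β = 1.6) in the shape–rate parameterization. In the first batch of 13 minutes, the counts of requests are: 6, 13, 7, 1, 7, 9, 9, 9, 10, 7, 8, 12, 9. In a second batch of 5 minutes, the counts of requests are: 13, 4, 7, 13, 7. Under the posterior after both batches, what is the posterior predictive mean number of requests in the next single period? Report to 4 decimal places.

With a Gamma(shape α, rate β) prior, the Poisson likelihood is conjugate: the posterior is Gamma(α + ΣXᵢ, β + n).
Batch 1: sum of counts S = 107 over n = 13 minutes.
After batch 1: Gamma(α+S, β+n) = Gamma(8.6+107, 1.6+13) = Gamma(115.6, 14.6).
Batch 2: sum of counts S = 44 over n = 5 minutes.
After batch 2: Gamma(α+S, β+n) = Gamma(115.6+44, 14.6+5) = Gamma(159.6, 19.6).
The predictive distribution for one future period is NegBinom with mean α/β = 8.1429.

8.1429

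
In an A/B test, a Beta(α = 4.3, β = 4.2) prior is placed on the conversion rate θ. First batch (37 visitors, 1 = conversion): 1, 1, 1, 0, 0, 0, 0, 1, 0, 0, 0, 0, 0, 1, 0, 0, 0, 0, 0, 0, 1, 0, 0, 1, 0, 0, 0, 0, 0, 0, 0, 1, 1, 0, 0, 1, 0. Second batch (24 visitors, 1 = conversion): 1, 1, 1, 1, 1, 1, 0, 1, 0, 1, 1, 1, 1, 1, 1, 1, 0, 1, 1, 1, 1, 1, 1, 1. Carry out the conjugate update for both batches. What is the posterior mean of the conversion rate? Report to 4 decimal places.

0.5079

The Beta prior is conjugate to a Binomial/Bernoulli likelihood; the update adds successes to α and failures to β.
After batch 1: Beta(4.3+10, 4.2+27) = Beta(14.3, 31.2).
After batch 2: Beta(14.3+21, 31.2+3) = Beta(35.3, 34.2).
Posterior mean = α/(α+β) = 35.3/69.5 = 0.5079.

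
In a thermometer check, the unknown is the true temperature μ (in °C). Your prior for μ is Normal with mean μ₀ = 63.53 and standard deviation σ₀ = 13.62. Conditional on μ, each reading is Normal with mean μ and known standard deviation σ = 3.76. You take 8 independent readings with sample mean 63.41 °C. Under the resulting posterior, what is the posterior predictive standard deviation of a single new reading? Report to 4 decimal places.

For Normal data with known variance σ², a Normal(μ₀, σ₀²) prior on μ is conjugate. Posterior precision = 1/σ₀² + n/σ²; posterior mean is the precision-weighted average of μ₀ and x̄.
σ₀² = 13.62² = 185.5044, σ² = 3.76² = 14.1376; σ² + n·σ₀² = 14.1376 + 8·185.5044 = 1498.1728.
Posterior precision = 1/σ₀² + n/σ² = 1/185.5044 + 8/14.1376 = (σ² + n·σ₀²)/(σ₀²σ²) = 1498.1728/(185.5044·14.1376); posterior variance σₙ² = σ₀²σ²/(σ² + n·σ₀²) = 185.5044·14.1376/1498.1728 = 1.750524.
Predictive variance for one new observation = σₙ² + σ² = 185.5044·14.1376/1498.1728 + 14.1376 = σ²·(σ₀² + 1498.1728)/1498.1728 = 14.1376·1683.6772/1498.1728 = 15.888124; SD = √(14.1376·1683.6772/1498.1728) = 3.9860.

3.9860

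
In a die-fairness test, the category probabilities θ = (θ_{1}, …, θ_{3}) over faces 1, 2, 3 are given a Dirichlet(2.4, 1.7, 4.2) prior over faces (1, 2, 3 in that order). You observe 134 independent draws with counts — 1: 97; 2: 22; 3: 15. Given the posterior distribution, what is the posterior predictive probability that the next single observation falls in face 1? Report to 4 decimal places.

0.6985

The Dirichlet prior is conjugate to the Multinomial likelihood: each posterior αⱼ = prior αⱼ + observed count nⱼ.
Posterior concentration: (99.4, 23.7, 19.2), total = 142.3.
P(next = 1 | data) = α_{1}/Σα = 0.6985.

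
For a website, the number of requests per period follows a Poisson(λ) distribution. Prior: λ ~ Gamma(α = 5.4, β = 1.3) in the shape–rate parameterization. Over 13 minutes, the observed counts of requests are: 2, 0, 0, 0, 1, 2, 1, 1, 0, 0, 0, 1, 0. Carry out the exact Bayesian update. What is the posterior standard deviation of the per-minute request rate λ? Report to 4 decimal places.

With a Gamma(shape α, rate β) prior, the Poisson likelihood is conjugate: the posterior is Gamma(α + ΣXᵢ, β + n).
Sum of counts S = 8 over n = 13 minutes.
Posterior: Gamma(α+S, β+n) = Gamma(5.4+8, 1.3+13) = Gamma(13.4, 14.3).
SD = √α/β = √13.4/14.3 = 0.2560.

0.2560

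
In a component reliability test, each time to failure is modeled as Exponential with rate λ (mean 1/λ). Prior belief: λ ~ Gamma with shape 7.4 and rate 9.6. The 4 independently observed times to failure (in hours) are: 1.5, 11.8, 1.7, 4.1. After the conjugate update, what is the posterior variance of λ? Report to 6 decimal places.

0.013840

With a Gamma(shape α, rate β) prior on the exponential rate λ, the posterior after n observations with total T = Σxᵢ is Gamma(α+n, β+T).
Sum of observations T = 19.1 hours; n = 4.
Posterior: Gamma(7.4+4, 9.6+19.1) = Gamma(11.4, 28.7).
Var = α/β² = 0.013840.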